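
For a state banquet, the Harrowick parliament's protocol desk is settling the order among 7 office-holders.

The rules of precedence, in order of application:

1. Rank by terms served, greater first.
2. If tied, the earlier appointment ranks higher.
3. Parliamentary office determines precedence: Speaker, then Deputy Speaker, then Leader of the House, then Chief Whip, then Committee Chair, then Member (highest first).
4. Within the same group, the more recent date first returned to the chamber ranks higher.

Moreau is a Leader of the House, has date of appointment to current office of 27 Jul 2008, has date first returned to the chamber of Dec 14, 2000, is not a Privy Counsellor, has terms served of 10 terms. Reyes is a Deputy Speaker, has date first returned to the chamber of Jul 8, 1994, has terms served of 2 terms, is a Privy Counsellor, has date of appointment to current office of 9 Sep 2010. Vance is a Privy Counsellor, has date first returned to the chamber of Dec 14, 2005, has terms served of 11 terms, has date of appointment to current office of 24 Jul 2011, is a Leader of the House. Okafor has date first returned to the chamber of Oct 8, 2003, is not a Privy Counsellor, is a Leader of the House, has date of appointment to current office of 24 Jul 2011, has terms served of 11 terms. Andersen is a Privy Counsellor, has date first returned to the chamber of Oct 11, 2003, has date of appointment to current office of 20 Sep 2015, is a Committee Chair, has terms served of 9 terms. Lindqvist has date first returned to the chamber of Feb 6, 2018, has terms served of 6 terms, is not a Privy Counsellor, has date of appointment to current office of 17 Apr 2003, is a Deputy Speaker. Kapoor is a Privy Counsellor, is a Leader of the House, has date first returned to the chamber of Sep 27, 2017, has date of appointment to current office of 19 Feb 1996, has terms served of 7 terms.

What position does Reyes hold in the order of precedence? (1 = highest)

7

By terms served (higher first): Vance and Okafor (both 11 terms); then Moreau (10 terms); then Andersen (9 terms); then Kapoor (7 terms); then Lindqvist (6 terms); then Reyes (2 terms).
Vance and Okafor both have date of appointment to current office 24 Jul 2011, so the next rule applies.
Vance and Okafor are each Leader of the House, so the next rule applies.
Among Vance and Okafor, by date first returned to the chamber (later first): Vance (Dec 14, 2005) before Okafor (Oct 8, 2003).
Order: Vance, Okafor, Moreau, Andersen, Kapoor, Lindqvist, Reyes. So position 7.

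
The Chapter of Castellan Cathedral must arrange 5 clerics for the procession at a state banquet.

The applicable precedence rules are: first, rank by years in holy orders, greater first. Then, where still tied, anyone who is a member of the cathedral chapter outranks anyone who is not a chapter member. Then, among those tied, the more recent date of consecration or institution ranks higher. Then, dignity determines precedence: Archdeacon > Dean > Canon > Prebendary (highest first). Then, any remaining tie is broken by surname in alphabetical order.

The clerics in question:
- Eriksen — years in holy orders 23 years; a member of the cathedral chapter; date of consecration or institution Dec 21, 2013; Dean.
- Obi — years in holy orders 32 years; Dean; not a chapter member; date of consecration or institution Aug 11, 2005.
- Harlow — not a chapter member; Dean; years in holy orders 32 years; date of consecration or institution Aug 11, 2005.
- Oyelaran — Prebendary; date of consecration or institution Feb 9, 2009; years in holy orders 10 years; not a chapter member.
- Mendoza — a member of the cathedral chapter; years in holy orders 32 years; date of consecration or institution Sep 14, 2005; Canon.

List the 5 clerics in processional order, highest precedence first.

By years in holy orders (higher first): Mendoza, Harlow and Obi (each 32 years); then Eriksen (23 years); then Oyelaran (10 years).
Among Mendoza, Harlow and Obi, a member of the cathedral chapter before not a chapter member: Mendoza (a member of the cathedral chapter) before Harlow and Obi (not a chapter member).
Harlow and Obi both have date of consecration or institution Aug 11, 2005, so the next rule applies.
Harlow and Obi are each Dean, so the next rule applies.
Among Harlow and Obi, alphabetically by surname: Harlow before Obi.
Full order: Mendoza, Harlow, Obi, Eriksen, Oyelaran.

Mendoza, Harlow, Obi, Eriksen, Oyelaran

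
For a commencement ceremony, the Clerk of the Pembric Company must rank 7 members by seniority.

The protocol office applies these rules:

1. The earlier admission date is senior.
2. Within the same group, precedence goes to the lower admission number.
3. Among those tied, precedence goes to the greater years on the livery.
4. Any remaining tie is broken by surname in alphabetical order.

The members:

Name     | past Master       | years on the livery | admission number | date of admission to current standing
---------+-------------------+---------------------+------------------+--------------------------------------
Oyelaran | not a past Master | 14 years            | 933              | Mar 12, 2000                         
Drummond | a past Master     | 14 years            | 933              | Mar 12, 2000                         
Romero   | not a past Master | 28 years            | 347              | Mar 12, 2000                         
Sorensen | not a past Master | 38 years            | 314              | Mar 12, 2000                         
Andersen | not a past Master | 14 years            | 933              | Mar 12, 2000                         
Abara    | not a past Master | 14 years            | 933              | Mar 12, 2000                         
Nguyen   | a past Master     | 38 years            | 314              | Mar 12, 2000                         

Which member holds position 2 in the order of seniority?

By date of admission to current standing (earlier first): Nguyen, Sorensen, Romero, Abara, Andersen, Drummond and Oyelaran (each Mar 12, 2000).
Among Nguyen, Sorensen, Romero, Abara, Andersen, Drummond and Oyelaran, by admission number (lower first): Nguyen and Sorensen (314) before Romero (347) before Abara, Andersen, Drummond and Oyelaran (933).
Nguyen and Sorensen both have years on the livery 38 years, so the next rule applies.
Among Nguyen and Sorensen, alphabetically by surname: Nguyen before Sorensen.
Abara, Andersen, Drummond and Oyelaran all have years on the livery 14 years, so the next rule applies.
Among Abara, Andersen, Drummond and Oyelaran, alphabetically by surname: Abara before Andersen before Drummond before Oyelaran.
Order: Nguyen, Sorensen, Romero, Abara, Andersen, Drummond, Oyelaran.

Sorensen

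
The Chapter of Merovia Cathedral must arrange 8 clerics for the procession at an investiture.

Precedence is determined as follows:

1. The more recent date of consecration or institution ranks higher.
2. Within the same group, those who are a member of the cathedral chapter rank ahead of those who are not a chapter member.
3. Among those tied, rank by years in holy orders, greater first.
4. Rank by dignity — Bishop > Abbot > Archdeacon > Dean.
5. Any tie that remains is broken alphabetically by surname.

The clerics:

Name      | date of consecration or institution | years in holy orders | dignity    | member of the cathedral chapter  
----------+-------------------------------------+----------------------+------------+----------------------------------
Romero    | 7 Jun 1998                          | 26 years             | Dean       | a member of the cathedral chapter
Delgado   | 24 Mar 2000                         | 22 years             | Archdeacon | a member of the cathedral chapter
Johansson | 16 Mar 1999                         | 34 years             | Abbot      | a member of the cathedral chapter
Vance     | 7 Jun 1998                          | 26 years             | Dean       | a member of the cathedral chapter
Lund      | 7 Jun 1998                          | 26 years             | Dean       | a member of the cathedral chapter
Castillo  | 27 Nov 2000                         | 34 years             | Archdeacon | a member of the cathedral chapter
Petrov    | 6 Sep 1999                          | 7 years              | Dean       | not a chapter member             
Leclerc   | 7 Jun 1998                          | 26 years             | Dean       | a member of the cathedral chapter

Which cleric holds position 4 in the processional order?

By date of consecration or institution (later first): Castillo (27 Nov 2000); then Delgado (24 Mar 2000); then Petrov (6 Sep 1999); then Johansson (16 Mar 1999); then Leclerc, Lund, Romero and Vance (each 7 Jun 1998).
Leclerc, Lund, Romero and Vance are each a member of the cathedral chapter, so the next rule applies.
Leclerc, Lund, Romero and Vance all have years in holy orders 26 years, so the next rule applies.
Leclerc, Lund, Romero and Vance are each Dean, so the next rule applies.
Among Leclerc, Lund, Romero and Vance, alphabetically by surname: Leclerc before Lund before Romero before Vance.
Order: Castillo, Delgado, Petrov, Johansson, Leclerc, Lund, Romero, Vance.

Johansson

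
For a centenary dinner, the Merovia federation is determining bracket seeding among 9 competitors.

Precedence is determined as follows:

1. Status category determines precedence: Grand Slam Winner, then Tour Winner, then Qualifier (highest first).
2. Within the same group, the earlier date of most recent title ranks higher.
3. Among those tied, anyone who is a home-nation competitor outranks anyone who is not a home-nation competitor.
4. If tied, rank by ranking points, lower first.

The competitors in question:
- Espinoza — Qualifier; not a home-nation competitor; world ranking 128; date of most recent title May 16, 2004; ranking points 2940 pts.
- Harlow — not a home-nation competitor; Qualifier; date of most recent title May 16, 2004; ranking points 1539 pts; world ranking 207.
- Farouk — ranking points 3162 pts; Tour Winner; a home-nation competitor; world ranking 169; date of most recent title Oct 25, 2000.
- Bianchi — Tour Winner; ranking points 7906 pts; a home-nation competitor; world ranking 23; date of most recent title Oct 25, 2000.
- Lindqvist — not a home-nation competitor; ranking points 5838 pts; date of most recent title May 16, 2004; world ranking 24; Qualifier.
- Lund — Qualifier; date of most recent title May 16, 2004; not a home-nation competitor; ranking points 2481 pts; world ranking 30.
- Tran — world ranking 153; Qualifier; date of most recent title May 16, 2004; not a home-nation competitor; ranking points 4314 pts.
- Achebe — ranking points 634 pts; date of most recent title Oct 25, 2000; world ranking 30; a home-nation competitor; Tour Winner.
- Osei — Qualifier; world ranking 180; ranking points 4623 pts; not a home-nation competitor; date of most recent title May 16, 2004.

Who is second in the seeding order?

Farouk

By status category: Achebe, Farouk and Bianchi (Tour Winner); then Harlow, Lund, Espinoza, Tran, Osei and Lindqvist (Qualifier).
Achebe, Farouk and Bianchi all have date of most recent title Oct 25, 2000, so the next rule applies.
Achebe, Farouk and Bianchi are each a home-nation competitor, so the next rule applies.
Among Achebe, Farouk and Bianchi, by ranking points (lower first): Achebe (634 pts) before Farouk (3162 pts) before Bianchi (7906 pts).
Harlow, Lund, Espinoza, Tran, Osei and Lindqvist all have date of most recent title May 16, 2004, so the next rule applies.
Harlow, Lund, Espinoza, Tran, Osei and Lindqvist are each not a home-nation competitor, so the next rule applies.
Among Harlow, Lund, Espinoza, Tran, Osei and Lindqvist, by ranking points (lower first): Harlow (1539 pts) before Lund (2481 pts) before Espinoza (2940 pts) before Tran (4314 pts) before Osei (4623 pts) before Lindqvist (5838 pts).
Order: Achebe, Farouk, Bianchi, Harlow, Lund, Espinoza, Tran, Osei, Lindqvist.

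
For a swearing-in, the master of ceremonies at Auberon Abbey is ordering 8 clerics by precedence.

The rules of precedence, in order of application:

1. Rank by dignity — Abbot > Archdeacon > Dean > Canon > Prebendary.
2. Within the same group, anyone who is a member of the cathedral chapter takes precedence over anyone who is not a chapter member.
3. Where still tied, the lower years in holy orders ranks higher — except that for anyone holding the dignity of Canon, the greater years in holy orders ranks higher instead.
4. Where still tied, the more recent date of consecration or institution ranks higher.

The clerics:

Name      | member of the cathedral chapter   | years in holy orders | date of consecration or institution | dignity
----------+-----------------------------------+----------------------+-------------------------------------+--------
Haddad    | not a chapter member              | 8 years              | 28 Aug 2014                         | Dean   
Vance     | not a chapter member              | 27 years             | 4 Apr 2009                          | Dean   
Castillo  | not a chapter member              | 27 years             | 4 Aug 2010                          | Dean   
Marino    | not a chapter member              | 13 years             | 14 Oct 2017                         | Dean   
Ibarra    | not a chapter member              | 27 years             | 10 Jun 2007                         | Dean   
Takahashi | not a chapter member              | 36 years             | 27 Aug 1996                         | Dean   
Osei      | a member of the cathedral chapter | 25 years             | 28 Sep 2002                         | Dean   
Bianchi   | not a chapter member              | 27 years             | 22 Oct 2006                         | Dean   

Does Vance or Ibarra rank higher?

By dignity: Osei, Haddad, Marino, Castillo, Vance, Ibarra, Bianchi and Takahashi (Dean).
Among Osei, Haddad, Marino, Castillo, Vance, Ibarra, Bianchi and Takahashi, a member of the cathedral chapter before not a chapter member: Osei (a member of the cathedral chapter) before Haddad, Marino, Castillo, Vance, Ibarra, Bianchi and Takahashi (not a chapter member).
Among Haddad, Marino, Castillo, Vance, Ibarra, Bianchi and Takahashi, by years in holy orders (lower first): Haddad (8 years) before Marino (13 years) before Castillo, Vance, Ibarra and Bianchi (27 years) before Takahashi (36 years).
Among Castillo, Vance, Ibarra and Bianchi, by date of consecration or institution (later first): Castillo (4 Aug 2010) before Vance (4 Apr 2009) before Ibarra (10 Jun 2007) before Bianchi (22 Oct 2006).
So Vance takes precedence.

Vance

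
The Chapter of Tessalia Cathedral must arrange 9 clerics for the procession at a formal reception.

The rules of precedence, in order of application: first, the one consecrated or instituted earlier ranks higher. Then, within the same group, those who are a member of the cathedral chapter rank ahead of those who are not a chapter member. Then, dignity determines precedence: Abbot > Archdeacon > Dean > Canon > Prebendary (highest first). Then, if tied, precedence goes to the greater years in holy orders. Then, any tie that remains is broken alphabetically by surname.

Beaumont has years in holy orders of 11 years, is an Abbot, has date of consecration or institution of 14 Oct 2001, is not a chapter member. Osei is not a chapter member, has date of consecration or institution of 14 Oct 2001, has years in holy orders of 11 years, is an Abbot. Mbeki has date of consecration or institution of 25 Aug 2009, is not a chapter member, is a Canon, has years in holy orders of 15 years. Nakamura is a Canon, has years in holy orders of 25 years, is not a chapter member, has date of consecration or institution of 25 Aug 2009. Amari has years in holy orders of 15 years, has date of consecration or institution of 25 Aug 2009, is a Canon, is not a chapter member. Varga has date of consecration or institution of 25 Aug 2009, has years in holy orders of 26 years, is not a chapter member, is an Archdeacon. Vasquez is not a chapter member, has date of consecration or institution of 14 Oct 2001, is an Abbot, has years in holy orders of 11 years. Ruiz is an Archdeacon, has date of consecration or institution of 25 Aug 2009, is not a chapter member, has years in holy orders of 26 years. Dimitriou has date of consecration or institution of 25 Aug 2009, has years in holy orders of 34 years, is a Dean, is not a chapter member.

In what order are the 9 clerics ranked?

Beaumont, Osei, Vasquez, Ruiz, Varga, Dimitriou, Nakamura, Amari, Mbeki

By date of consecration or institution (earlier first): Beaumont, Osei and Vasquez (each 14 Oct 2001); then Ruiz, Varga, Dimitriou, Nakamura, Amari and Mbeki (each 25 Aug 2009).
Beaumont, Osei and Vasquez are each not a chapter member, so the next rule applies.
Beaumont, Osei and Vasquez are each Abbot, so the next rule applies.
Beaumont, Osei and Vasquez all have years in holy orders 11 years, so the next rule applies.
Among Beaumont, Osei and Vasquez, alphabetically by surname: Beaumont before Osei before Vasquez.
Ruiz, Varga, Dimitriou, Nakamura, Amari and Mbeki are each not a chapter member, so the next rule applies.
Among Ruiz, Varga, Dimitriou, Nakamura, Amari and Mbeki, by dignity: Ruiz and Varga (Archdeacon) before Dimitriou (Dean) before Nakamura, Amari and Mbeki (Canon).
Ruiz and Varga both have years in holy orders 26 years, so the next rule applies.
Among Ruiz and Varga, alphabetically by surname: Ruiz before Varga.
Among Nakamura, Amari and Mbeki, by years in holy orders (higher first): Nakamura (25 years) before Amari and Mbeki (15 years).
Among Amari and Mbeki, alphabetically by surname: Amari before Mbeki.
Full order: Beaumont, Osei, Vasquez, Ruiz, Varga, Dimitriou, Nakamura, Amari, Mbeki.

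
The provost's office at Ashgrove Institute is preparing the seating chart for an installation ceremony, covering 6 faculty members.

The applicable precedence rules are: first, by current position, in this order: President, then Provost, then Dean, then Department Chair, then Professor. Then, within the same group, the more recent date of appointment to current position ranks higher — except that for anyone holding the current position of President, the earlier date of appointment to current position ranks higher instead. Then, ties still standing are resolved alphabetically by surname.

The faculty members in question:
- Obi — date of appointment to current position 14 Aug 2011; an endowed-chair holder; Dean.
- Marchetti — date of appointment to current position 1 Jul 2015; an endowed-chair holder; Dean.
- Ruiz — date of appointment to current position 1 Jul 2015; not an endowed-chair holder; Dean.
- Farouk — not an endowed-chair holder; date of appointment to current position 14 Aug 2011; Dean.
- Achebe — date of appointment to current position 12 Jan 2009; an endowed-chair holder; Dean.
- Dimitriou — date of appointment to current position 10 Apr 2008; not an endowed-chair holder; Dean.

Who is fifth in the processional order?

Achebe

By current position: Marchetti, Ruiz, Farouk, Obi, Achebe and Dimitriou (Dean).
Among Marchetti, Ruiz, Farouk, Obi, Achebe and Dimitriou, by date of appointment to current position (later first): Marchetti and Ruiz (1 Jul 2015) before Farouk and Obi (14 Aug 2011) before Achebe (12 Jan 2009) before Dimitriou (10 Apr 2008).
Among Marchetti and Ruiz, alphabetically by surname: Marchetti before Ruiz.
Among Farouk and Obi, alphabetically by surname: Farouk before Obi.
Order: Marchetti, Ruiz, Farouk, Obi, Achebe, Dimitriou.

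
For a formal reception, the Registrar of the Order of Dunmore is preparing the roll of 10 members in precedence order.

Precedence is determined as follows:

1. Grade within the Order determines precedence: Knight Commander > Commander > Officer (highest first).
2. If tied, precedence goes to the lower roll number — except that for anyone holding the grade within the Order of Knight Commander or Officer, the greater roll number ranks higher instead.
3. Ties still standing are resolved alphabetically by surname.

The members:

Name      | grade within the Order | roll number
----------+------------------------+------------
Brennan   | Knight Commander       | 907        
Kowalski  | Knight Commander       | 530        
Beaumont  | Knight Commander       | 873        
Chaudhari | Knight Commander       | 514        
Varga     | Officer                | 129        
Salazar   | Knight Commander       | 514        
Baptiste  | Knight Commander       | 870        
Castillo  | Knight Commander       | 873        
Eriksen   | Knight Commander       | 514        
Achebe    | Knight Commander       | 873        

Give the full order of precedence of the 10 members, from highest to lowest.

Brennan, Achebe, Beaumont, Castillo, Baptiste, Kowalski, Chaudhari, Eriksen, Salazar, Varga

By grade within the Order: Brennan, Achebe, Beaumont, Castillo, Baptiste, Kowalski, Chaudhari, Eriksen and Salazar (Knight Commander); then Varga (Officer).
Among Brennan, Achebe, Beaumont, Castillo, Baptiste, Kowalski, Chaudhari, Eriksen and Salazar, by roll number (higher first) (reversed rule for this group): Brennan (907) before Achebe, Beaumont and Castillo (873) before Baptiste (870) before Kowalski (530) before Chaudhari, Eriksen and Salazar (514).
Among Achebe, Beaumont and Castillo, alphabetically by surname: Achebe before Beaumont before Castillo.
Among Chaudhari, Eriksen and Salazar, alphabetically by surname: Chaudhari before Eriksen before Salazar.
Full order: Brennan, Achebe, Beaumont, Castillo, Baptiste, Kowalski, Chaudhari, Eriksen, Salazar, Varga.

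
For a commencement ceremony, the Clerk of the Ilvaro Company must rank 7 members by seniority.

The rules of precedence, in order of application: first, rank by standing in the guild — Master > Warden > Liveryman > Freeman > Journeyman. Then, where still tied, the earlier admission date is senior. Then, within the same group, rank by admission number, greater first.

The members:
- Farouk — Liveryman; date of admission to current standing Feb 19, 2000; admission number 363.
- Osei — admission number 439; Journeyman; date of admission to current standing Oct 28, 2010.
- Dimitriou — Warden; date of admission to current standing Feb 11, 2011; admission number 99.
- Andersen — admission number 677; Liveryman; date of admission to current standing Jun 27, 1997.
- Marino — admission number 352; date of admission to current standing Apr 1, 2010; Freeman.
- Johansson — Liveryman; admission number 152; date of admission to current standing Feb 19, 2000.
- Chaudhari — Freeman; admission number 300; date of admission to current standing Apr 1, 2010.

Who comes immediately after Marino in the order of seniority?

By standing in the guild: Dimitriou (Warden); then Andersen, Farouk and Johansson (Liveryman); then Marino and Chaudhari (Freeman); then Osei (Journeyman).
Among Andersen, Farouk and Johansson, by date of admission to current standing (earlier first): Andersen (Jun 27, 1997) before Farouk and Johansson (Feb 19, 2000).
Among Farouk and Johansson, by admission number (higher first): Farouk (363) before Johansson (152).
Marino and Chaudhari both have date of admission to current standing Apr 1, 2010, so the next rule applies.
Among Marino and Chaudhari, by admission number (higher first): Marino (352) before Chaudhari (300).
Order: Dimitriou, Andersen, Farouk, Johansson, Marino, Chaudhari, Osei.

Chaudhari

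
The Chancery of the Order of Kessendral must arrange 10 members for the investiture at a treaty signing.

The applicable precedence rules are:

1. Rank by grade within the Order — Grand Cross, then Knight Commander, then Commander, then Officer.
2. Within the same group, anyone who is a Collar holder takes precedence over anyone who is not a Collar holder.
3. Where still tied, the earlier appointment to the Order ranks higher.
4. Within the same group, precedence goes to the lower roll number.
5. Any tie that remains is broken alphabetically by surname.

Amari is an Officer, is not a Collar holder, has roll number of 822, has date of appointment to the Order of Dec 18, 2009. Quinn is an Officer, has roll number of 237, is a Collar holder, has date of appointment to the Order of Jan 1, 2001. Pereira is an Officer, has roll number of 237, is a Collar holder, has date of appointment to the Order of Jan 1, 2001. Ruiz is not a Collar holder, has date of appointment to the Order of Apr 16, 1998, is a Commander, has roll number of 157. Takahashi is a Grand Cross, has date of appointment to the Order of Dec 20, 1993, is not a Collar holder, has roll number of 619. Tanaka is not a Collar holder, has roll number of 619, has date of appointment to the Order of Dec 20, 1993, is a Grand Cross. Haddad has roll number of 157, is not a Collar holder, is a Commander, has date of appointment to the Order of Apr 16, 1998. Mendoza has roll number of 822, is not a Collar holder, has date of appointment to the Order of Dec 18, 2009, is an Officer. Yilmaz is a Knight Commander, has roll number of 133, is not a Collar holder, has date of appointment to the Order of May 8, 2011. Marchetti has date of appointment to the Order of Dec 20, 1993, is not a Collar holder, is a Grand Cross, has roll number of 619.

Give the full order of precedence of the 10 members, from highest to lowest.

By grade within the Order: Marchetti, Takahashi and Tanaka (Grand Cross); then Yilmaz (Knight Commander); then Haddad and Ruiz (Commander); then Pereira, Quinn, Amari and Mendoza (Officer).
Marchetti, Takahashi and Tanaka are each not a Collar holder, so the next rule applies.
Marchetti, Takahashi and Tanaka all have date of appointment to the Order Dec 20, 1993, so the next rule applies.
Marchetti, Takahashi and Tanaka all have roll number 619, so the next rule applies.
Among Marchetti, Takahashi and Tanaka, alphabetically by surname: Marchetti before Takahashi before Tanaka.
Haddad and Ruiz are each not a Collar holder, so the next rule applies.
Haddad and Ruiz both have date of appointment to the Order Apr 16, 1998, so the next rule applies.
Haddad and Ruiz both have roll number 157, so the next rule applies.
Among Haddad and Ruiz, alphabetically by surname: Haddad before Ruiz.
Among Pereira, Quinn, Amari and Mendoza, a Collar holder before not a Collar holder: Pereira and Quinn (a Collar holder) before Amari and Mendoza (not a Collar holder).
Pereira and Quinn both have date of appointment to the Order Jan 1, 2001, so the next rule applies.
Pereira and Quinn both have roll number 237, so the next rule applies.
Among Pereira and Quinn, alphabetically by surname: Pereira before Quinn.
Amari and Mendoza both have date of appointment to the Order Dec 18, 2009, so the next rule applies.
Amari and Mendoza both have roll number 822, so the next rule applies.
Among Amari and Mendoza, alphabetically by surname: Amari before Mendoza.
Full order: Marchetti, Takahashi, Tanaka, Yilmaz, Haddad, Ruiz, Pereira, Quinn, Amari, Mendoza.

Marchetti, Takahashi, Tanaka, Yilmaz, Haddad, Ruiz, Pereira, Quinn, Amari, Mendoza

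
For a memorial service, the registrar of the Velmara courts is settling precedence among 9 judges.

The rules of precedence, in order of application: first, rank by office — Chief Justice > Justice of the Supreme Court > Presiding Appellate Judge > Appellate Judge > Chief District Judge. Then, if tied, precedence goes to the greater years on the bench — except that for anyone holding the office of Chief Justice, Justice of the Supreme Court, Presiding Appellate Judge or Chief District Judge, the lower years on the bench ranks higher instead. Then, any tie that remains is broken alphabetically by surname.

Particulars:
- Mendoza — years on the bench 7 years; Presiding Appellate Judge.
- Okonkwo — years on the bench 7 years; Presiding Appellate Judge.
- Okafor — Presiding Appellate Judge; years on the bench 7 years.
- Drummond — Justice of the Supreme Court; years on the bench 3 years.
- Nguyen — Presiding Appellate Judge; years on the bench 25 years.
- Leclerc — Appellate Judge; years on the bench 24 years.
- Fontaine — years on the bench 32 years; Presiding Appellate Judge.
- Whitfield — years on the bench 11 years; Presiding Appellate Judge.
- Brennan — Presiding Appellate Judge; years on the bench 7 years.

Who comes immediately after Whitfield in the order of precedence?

By office: Drummond (Justice of the Supreme Court); then Brennan, Mendoza, Okafor, Okonkwo, Whitfield, Nguyen and Fontaine (Presiding Appellate Judge); then Leclerc (Appellate Judge).
Among Brennan, Mendoza, Okafor, Okonkwo, Whitfield, Nguyen and Fontaine, by years on the bench (lower first) (reversed rule for this group): Brennan, Mendoza, Okafor and Okonkwo (7 years) before Whitfield (11 years) before Nguyen (25 years) before Fontaine (32 years).
Among Brennan, Mendoza, Okafor and Okonkwo, alphabetically by surname: Brennan before Mendoza before Okafor before Okonkwo.
Order: Drummond, Brennan, Mendoza, Okafor, Okonkwo, Whitfield, Nguyen, Fontaine, Leclerc.

Nguyen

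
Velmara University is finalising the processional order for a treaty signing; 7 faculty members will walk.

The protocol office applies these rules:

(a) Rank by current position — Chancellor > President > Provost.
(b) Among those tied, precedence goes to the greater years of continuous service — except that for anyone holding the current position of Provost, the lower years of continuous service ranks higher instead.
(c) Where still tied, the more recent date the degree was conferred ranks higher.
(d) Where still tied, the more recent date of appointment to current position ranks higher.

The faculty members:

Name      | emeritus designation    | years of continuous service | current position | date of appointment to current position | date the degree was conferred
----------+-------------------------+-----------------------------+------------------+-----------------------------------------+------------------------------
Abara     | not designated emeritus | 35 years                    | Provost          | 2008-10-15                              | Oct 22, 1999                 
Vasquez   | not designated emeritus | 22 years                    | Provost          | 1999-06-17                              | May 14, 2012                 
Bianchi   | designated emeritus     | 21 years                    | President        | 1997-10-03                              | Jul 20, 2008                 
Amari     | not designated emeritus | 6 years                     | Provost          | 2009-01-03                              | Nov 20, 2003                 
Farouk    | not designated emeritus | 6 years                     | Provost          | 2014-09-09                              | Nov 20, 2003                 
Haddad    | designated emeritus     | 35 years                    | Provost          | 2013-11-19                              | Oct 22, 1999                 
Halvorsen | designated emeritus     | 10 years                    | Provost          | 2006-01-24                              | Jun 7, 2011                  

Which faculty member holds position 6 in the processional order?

Haddad

By current position: Bianchi (President); then Farouk, Amari, Halvorsen, Vasquez, Haddad and Abara (Provost).
Among Farouk, Amari, Halvorsen, Vasquez, Haddad and Abara, by years of continuous service (lower first) (reversed rule for this group): Farouk and Amari (6 years) before Halvorsen (10 years) before Vasquez (22 years) before Haddad and Abara (35 years).
Farouk and Amari both have date the degree was conferred Nov 20, 2003, so the next rule applies.
Among Farouk and Amari, by date of appointment to current position (later first): Farouk (2014-09-09) before Amari (2009-01-03).
Haddad and Abara both have date the degree was conferred Oct 22, 1999, so the next rule applies.
Among Haddad and Abara, by date of appointment to current position (later first): Haddad (2013-11-19) before Abara (2008-10-15).
Order: Bianchi, Farouk, Amari, Halvorsen, Vasquez, Haddad, Abara.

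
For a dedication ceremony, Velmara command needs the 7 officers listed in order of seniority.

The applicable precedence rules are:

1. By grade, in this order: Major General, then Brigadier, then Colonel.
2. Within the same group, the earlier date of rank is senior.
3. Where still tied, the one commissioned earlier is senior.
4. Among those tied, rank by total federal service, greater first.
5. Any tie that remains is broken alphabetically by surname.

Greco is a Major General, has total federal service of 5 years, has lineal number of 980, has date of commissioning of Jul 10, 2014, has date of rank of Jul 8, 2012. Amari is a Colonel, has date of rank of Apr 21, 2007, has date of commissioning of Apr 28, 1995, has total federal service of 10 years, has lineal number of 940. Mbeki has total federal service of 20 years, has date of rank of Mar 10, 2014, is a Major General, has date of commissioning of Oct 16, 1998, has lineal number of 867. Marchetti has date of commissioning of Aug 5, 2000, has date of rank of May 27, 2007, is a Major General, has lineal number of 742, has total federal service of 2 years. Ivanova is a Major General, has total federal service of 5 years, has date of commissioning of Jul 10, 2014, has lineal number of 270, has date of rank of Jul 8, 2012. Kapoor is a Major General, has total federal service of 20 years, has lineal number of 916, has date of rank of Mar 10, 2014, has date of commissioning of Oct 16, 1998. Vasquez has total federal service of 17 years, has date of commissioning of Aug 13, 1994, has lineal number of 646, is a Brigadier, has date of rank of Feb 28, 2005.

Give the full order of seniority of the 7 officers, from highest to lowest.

By grade: Marchetti, Greco, Ivanova, Kapoor and Mbeki (Major General); then Vasquez (Brigadier); then Amari (Colonel).
Among Marchetti, Greco, Ivanova, Kapoor and Mbeki, by date of rank (earlier first): Marchetti (May 27, 2007) before Greco and Ivanova (Jul 8, 2012) before Kapoor and Mbeki (Mar 10, 2014).
Greco and Ivanova both have date of commissioning Jul 10, 2014, so the next rule applies.
Greco and Ivanova both have total federal service 5 years, so the next rule applies.
Among Greco and Ivanova, alphabetically by surname: Greco before Ivanova.
Kapoor and Mbeki both have date of commissioning Oct 16, 1998, so the next rule applies.
Kapoor and Mbeki both have total federal service 20 years, so the next rule applies.
Among Kapoor and Mbeki, alphabetically by surname: Kapoor before Mbeki.
Full order: Marchetti, Greco, Ivanova, Kapoor, Mbeki, Vasquez, Amari.

Marchetti, Greco, Ivanova, Kapoor, Mbeki, Vasquez, Amari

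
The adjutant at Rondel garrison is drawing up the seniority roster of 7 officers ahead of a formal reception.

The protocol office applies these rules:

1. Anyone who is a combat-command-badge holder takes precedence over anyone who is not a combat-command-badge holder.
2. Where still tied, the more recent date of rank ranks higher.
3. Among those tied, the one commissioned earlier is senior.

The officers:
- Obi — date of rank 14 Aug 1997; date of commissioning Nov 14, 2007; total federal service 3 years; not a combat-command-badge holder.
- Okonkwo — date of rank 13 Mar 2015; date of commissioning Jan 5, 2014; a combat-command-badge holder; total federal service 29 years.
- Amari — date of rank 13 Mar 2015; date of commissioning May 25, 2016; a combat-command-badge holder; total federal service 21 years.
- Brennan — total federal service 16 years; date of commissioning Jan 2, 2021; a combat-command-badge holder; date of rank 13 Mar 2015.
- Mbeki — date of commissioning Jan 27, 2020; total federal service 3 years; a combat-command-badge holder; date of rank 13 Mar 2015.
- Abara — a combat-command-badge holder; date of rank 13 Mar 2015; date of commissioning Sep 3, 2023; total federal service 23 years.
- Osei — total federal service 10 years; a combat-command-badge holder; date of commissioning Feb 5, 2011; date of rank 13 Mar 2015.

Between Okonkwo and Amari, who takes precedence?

By the first rule: Osei, Okonkwo, Amari, Mbeki, Brennan and Abara (each a combat-command-badge holder); then Obi (not a combat-command-badge holder).
Osei, Okonkwo, Amari, Mbeki, Brennan and Abara all have date of rank 13 Mar 2015, so the next rule applies.
Among Osei, Okonkwo, Amari, Mbeki, Brennan and Abara, by date of commissioning (earlier first): Osei (Feb 5, 2011) before Okonkwo (Jan 5, 2014) before Amari (May 25, 2016) before Mbeki (Jan 27, 2020) before Brennan (Jan 2, 2021) before Abara (Sep 3, 2023).
So Okonkwo takes precedence.

Okonkwo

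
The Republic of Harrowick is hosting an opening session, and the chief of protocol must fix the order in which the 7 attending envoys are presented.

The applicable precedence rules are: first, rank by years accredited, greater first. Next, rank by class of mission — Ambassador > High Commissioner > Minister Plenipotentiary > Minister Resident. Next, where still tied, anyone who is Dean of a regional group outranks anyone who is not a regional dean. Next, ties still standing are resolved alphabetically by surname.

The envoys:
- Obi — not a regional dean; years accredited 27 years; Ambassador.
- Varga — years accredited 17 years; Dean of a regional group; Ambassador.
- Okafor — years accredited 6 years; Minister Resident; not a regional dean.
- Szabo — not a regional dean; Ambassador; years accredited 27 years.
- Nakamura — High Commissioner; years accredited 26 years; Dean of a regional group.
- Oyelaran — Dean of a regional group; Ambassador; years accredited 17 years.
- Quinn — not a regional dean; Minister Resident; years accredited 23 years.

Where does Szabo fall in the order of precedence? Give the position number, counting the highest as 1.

By years accredited (higher first): Obi and Szabo (both 27 years); then Nakamura (26 years); then Quinn (23 years); then Oyelaran and Varga (both 17 years); then Okafor (6 years).
Obi and Szabo are each Ambassador, so the next rule applies.
Obi and Szabo are each not a regional dean, so the next rule applies.
Among Obi and Szabo, alphabetically by surname: Obi before Szabo.
Oyelaran and Varga are each Ambassador, so the next rule applies.
Oyelaran and Varga are each Dean of a regional group, so the next rule applies.
Among Oyelaran and Varga, alphabetically by surname: Oyelaran before Varga.
Order: Obi, Szabo, Nakamura, Quinn, Oyelaran, Varga, Okafor. So position 2.

2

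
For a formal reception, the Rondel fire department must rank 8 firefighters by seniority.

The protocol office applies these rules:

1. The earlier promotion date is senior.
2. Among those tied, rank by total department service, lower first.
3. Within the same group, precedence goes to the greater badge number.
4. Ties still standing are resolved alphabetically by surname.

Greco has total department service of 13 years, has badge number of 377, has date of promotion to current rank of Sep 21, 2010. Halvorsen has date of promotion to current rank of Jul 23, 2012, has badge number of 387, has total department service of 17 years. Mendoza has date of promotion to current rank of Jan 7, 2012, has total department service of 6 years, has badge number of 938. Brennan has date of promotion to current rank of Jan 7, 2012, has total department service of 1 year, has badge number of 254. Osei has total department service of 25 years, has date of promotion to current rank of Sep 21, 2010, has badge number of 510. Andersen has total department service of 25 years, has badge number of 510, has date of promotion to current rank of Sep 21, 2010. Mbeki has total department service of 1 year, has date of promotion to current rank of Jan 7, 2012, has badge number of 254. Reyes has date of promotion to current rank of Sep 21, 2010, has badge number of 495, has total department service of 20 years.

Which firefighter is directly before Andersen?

Reyes

By date of promotion to current rank (earlier first): Greco, Reyes, Andersen and Osei (each Sep 21, 2010); then Brennan, Mbeki and Mendoza (each Jan 7, 2012); then Halvorsen (Jul 23, 2012).
Among Greco, Reyes, Andersen and Osei, by total department service (lower first): Greco (13 years) before Reyes (20 years) before Andersen and Osei (25 years).
Andersen and Osei both have badge number 510, so the next rule applies.
Among Andersen and Osei, alphabetically by surname: Andersen before Osei.
Among Brennan, Mbeki and Mendoza, by total department service (lower first): Brennan and Mbeki (1 year) before Mendoza (6 years).
Brennan and Mbeki both have badge number 254, so the next rule applies.
Among Brennan and Mbeki, alphabetically by surname: Brennan before Mbeki.
Order: Greco, Reyes, Andersen, Osei, Brennan, Mbeki, Mendoza, Halvorsen.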